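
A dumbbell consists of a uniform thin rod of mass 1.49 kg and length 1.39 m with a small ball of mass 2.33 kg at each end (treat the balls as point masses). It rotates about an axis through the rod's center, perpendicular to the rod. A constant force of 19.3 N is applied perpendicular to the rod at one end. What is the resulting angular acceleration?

α ≈ 5.39 rad/s²

I_rod = (1/12)ML² = (1/12)(1.49)(1.39)² = 0.2399 kg·m².
I_balls = 2·m·(L/2)² = 2(2.33)(0.6950)² = 2.251 kg·m².
Total I = 2.491 kg·m².
τ = F·(L/2) = (19.3)(0.695) = 13.41 N·m.
α = τ/I = 13.41/2.491 = 5.385 rad/s².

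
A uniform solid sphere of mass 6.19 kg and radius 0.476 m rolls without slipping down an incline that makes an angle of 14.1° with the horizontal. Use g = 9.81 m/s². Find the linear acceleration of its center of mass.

Translation along the incline: Mg sinθ − f = Ma.
Rotation about the center: fR = Iα with I = (2/5)MR². No-slip gives a = αR, so f = (I/R²)a = (2/5)M a.
Substituting: Mg sinθ = (1 + 0.4000)Ma, so a = g sinθ/(1 + 0.4000) = (9.81) sin 14.1° / 1.400 = 1.707 m/s².

a ≈ 1.71 m/s²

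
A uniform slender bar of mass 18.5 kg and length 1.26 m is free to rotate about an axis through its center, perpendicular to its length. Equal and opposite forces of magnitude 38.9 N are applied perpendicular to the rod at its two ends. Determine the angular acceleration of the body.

I = (1/12)ML² = (1/12)(18.5)(1.26)² = 2.448 kg·m².
The couple gives τ = F·(L/2) + F·(L/2) = F L = (38.9)(1.26) = 49.01 N·m.
Newton's second law for rotation, τ = Iα, gives α = τ/I = 49.01/2.448 = 20.03 rad/s².

α ≈ 20.0 rad/s²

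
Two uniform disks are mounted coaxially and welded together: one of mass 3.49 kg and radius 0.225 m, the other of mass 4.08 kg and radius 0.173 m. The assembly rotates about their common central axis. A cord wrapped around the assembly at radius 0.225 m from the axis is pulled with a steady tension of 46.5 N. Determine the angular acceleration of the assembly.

I = ½M₁R₁² + ½M₂R₂² = ½(3.49)(0.225)² + ½(4.08)(0.173)² = 0.1494 kg·m².
τ = F r = (46.5)(0.225) = 10.46 N·m.
α = τ/I = 10.46/0.1494 = 70.03 rad/s².

α ≈ 70.0 rad/s²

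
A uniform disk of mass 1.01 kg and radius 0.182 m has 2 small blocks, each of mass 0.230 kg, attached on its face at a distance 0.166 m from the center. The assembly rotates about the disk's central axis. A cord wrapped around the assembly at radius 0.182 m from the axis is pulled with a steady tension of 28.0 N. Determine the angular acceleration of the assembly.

α ≈ 173 rad/s²

I_disk = ½MR² = ½(1.01)(0.182)² = 0.01673 kg·m².
I_blocks = 2·m·r² = 2(0.230)(0.166)² = 0.01268 kg·m².
Total I = 0.02940 kg·m².
τ = F r = (28.0)(0.182) = 5.096 N·m.
α = τ/I = 5.096/0.02940 = 173.3 rad/s².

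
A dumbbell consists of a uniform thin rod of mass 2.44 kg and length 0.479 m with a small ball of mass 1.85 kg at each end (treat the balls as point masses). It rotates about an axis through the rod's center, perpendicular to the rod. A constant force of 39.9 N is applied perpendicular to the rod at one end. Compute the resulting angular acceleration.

α ≈ 36.9 rad/s²

I_rod = (1/12)ML² = (1/12)(2.44)(0.479)² = 0.04665 kg·m².
I_balls = 2·m·(L/2)² = 2(1.85)(0.2395)² = 0.2122 kg·m².
Total I = 0.2589 kg·m².
τ = F·(L/2) = (39.9)(0.239) = 9.556 N·m.
α = τ/I = 9.556/0.2589 = 36.91 rad/s².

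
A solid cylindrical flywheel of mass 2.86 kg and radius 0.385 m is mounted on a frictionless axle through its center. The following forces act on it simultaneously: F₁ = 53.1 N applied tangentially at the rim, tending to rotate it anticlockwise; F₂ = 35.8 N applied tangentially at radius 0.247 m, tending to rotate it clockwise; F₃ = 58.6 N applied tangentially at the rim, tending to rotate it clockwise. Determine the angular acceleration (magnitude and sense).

α ≈ 51.7 rad/s², clockwise

I = ½MR² = (1/2)(2.86)(0.385)² = 0.2120 kg·m².
Taking anticlockwise as positive: τ₁ = +(53.1)(0.385) = +20.44 N·m; τ₂ = −(35.8)(0.247) = −8.843 N·m; τ₃ = −(58.6)(0.385) = −22.56 N·m.
Net torque τ = -10.96 N·m.
α = τ/I = -10.96/0.2120 = -51.71 rad/s².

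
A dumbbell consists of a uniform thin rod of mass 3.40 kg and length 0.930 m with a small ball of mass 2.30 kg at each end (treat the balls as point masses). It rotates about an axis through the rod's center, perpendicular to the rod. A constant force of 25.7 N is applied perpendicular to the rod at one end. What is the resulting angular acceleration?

α ≈ 9.64 rad/s²

I_rod = (1/12)ML² = (1/12)(3.40)(0.930)² = 0.2451 kg·m².
I_balls = 2·m·(L/2)² = 2(2.30)(0.4650)² = 0.9946 kg·m².
Total I = 1.240 kg·m².
τ = F·(L/2) = (25.7)(0.465) = 11.95 N·m.
α = τ/I = 11.95/1.240 = 9.640 rad/s².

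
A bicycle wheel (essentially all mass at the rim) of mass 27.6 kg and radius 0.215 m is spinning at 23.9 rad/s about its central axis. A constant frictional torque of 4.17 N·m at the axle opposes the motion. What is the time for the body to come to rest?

t ≈ 7.31 s

I = MR² = (27.6)(0.215)² = 1.276 kg·m².
The net torque has magnitude 4.17 N·m, opposing ω.
|α| = τ/I = 4.170/1.276 = 3.269 rad/s² (deceleration).
0 = ω₀ − |α|t ⇒ t = ω₀/|α| = 23.9/3.269 = 7.312 s.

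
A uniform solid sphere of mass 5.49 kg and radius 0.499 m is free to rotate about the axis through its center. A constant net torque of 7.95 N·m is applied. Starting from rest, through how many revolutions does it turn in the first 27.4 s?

I = (2/5)MR² = (2/5)(5.49)(0.499)² = 0.5468 kg·m².
α = τ/I = 7.95/0.5468 = 14.54 rad/s².
θ = ½αt² = ½(14.54)(27.4)² = 5458 rad.
Revolutions = θ/(2π) = 868.6.

≈ 869 revolutions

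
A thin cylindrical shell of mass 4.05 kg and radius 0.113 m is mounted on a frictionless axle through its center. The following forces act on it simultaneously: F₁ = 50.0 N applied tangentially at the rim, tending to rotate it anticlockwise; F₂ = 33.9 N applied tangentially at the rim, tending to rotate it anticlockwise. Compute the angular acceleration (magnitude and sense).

I = MR² = (4.05)(0.113)² = 0.05171 kg·m².
Taking anticlockwise as positive: τ₁ = +(50.0)(0.113) = +5.650 N·m; τ₂ = +(33.9)(0.113) = +3.831 N·m.
Net torque τ = 9.481 N·m.
α = τ/I = 9.481/0.05171 = 183.3 rad/s².

α ≈ 183 rad/s², anticlockwise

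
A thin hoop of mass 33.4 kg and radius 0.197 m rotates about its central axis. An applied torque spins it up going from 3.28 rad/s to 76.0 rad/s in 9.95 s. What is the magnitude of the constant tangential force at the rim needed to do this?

F ≈ 48.1 N

I = MR² = (33.4)(0.197)² = 1.296 kg·m².
α = Δω/Δt = (76.0 − 3.28)/9.95 = 7.309 rad/s².
The required torque is τ = Iα = (1.296)(7.309) = 9.473 N·m.
A tangential force at the rim gives τ = FR, so F = τ/R = 9.473/0.197 = 48.09 N.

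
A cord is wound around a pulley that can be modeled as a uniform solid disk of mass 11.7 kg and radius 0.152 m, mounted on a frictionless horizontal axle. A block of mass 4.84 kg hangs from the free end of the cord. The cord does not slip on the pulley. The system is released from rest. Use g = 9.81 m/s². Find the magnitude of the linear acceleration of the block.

a ≈ 4.44 m/s²

I = ½MR² = (1/2)(11.7)(0.152)² = 0.1352 kg·m².
Block: mg − T = ma. Pulley: TR = Iα. No-slip: a = αR, so T = (I/R²)a = 5.850·a.
Then mg = (m + 5.850)a, so a = (4.84)(9.81)/(4.84 + 5.850) = 4.442 m/s².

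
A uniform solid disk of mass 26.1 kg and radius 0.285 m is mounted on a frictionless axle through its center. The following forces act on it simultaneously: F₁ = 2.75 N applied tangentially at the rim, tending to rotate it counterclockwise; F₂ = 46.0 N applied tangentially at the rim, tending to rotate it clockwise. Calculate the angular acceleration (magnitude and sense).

α ≈ 11.6 rad/s², clockwise

I = ½MR² = (1/2)(26.1)(0.285)² = 1.060 kg·m².
Taking counterclockwise as positive: τ₁ = +(2.75)(0.285) = +0.7837 N·m; τ₂ = −(46.0)(0.285) = −13.11 N·m.
Net torque τ = -12.33 N·m.
α = τ/I = -12.33/1.060 = -11.63 rad/s².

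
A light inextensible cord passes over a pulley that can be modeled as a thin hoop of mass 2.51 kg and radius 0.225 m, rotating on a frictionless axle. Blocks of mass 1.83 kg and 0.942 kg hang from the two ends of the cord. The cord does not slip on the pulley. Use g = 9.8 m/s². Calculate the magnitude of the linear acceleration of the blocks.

I = MR² = (2.51)(0.225)² = 0.1271 kg·m².
Heavier block: m₁g − T₁ = m₁a. Lighter block: T₂ − m₂g = m₂a.
Pulley: (T₁ − T₂)R = Iα = I(a/R), so T₁ − T₂ = (I/R²)a = 1·M_p a = 2.510·a.
Adding the three: (m₁ − m₂)g = (m₁ + m₂ + 2.510)a, so a = (1.83 − 0.942)(9.8)/(1.83 + 0.942 + 2.510) = 1.648 m/s².

a ≈ 1.65 m/s²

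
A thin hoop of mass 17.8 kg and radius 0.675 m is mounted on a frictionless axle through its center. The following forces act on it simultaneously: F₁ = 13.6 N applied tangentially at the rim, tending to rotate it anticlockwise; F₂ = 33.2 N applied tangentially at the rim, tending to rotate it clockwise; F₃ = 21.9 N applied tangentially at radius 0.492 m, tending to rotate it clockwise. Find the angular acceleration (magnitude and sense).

α ≈ 2.96 rad/s², clockwise

I = MR² = (17.8)(0.675)² = 8.110 kg·m².
Taking anticlockwise as positive: τ₁ = +(13.6)(0.675) = +9.180 N·m; τ₂ = −(33.2)(0.675) = −22.41 N·m; τ₃ = −(21.9)(0.492) = −10.77 N·m.
Net torque τ = -24.00 N·m.
α = τ/I = -24.00/8.110 = -2.960 rad/s².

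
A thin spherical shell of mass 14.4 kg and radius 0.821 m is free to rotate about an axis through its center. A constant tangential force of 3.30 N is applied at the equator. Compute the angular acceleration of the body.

I = (2/3)MR² = (2/3)(14.4)(0.821)² = 6.471 kg·m².
τ = F R = (3.30)(0.821) = 2.709 N·m.
From τ = Iα: α = 2.709/6.471 = 0.4187 rad/s².

α ≈ 0.419 rad/s²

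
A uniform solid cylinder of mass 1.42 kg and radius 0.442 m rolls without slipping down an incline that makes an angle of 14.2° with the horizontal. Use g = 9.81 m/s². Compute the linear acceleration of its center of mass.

a ≈ 1.60 m/s²

Translation along the incline: Mg sinθ − f = Ma.
Rotation about the center: fR = Iα with I = ½MR². No-slip gives a = αR, so f = (I/R²)a = (1/2)M a.
Substituting: Mg sinθ = (1 + 0.5000)Ma, so a = g sinθ/(1 + 0.5000) = (9.81) sin 14.2° / 1.500 = 1.604 m/s².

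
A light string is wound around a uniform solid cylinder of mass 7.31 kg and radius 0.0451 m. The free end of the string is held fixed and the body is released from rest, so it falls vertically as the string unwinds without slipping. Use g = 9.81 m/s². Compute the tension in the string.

Translation: Mg − T = Ma. Rotation about the center: TR = Iα with I = ½MR².
With a = αR: T = (I/R²)a = (1/2)M a, so Mg = (1 + 0.5000)Ma.
a = g/(1 + 0.5000) = 9.81/1.500 = 6.540 m/s².
T = 0.5000·M·a = (0.5000)(7.31)(6.540) = 23.90 N.

T ≈ 23.9 N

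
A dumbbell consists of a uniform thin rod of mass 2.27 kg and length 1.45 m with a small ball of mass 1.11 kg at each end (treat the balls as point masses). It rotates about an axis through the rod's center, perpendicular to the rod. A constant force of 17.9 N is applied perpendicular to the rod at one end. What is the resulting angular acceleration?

α ≈ 8.29 rad/s²

I_rod = (1/12)ML² = (1/12)(2.27)(1.45)² = 0.3977 kg·m².
I_balls = 2·m·(L/2)² = 2(1.11)(0.7250)² = 1.167 kg·m².
Total I = 1.565 kg·m².
τ = F·(L/2) = (17.9)(0.725) = 12.98 N·m.
α = τ/I = 12.98/1.565 = 8.294 rad/s².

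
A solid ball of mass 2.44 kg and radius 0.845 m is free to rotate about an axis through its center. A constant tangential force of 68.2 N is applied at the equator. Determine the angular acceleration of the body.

I = (2/5)MR² = (2/5)(2.44)(0.845)² = 0.6969 kg·m².
τ = F R = (68.2)(0.845) = 57.63 N·m.
From τ = Iα: α = 57.63/0.6969 = 82.69 rad/s².

α ≈ 82.7 rad/s²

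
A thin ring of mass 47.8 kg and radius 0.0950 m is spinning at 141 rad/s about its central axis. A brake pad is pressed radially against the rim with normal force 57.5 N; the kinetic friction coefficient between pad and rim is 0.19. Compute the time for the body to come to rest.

I = MR² = (47.8)(0.0950)² = 0.4314 kg·m².
Friction force f = μN = (0.19)(57.5) = 10.93 N at the rim; torque magnitude τ = fR = 1.038 N·m, opposing ω.
|α| = τ/I = 1.038/0.4314 = 2.406 rad/s² (deceleration).
0 = ω₀ − |α|t ⇒ t = ω₀/|α| = 141/2.406 = 58.61 s.

t ≈ 58.6 s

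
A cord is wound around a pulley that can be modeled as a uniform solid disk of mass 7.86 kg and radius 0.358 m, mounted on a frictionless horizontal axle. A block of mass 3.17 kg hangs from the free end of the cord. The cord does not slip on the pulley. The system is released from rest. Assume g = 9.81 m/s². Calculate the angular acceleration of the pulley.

I = ½MR² = (1/2)(7.86)(0.358)² = 0.5037 kg·m².
Block: mg − T = ma. Pulley: TR = Iα. No-slip: a = αR, so T = (I/R²)a = 3.930·a.
Then mg = (m + 3.930)a, so a = (3.17)(9.81)/(3.17 + 3.930) = 4.380 m/s².
α = a/R = 4.380/0.358 = 12.23 rad/s².

α ≈ 12.2 rad/s²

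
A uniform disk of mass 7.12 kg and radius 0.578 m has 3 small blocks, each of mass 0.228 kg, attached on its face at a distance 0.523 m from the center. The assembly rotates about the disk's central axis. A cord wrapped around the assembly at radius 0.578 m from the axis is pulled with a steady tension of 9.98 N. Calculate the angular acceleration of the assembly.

α ≈ 4.19 rad/s²

I_disk = ½MR² = ½(7.12)(0.578)² = 1.189 kg·m².
I_blocks = 3·m·r² = 3(0.228)(0.523)² = 0.1871 kg·m².
Total I = 1.376 kg·m².
τ = F r = (9.98)(0.578) = 5.768 N·m.
α = τ/I = 5.768/1.376 = 4.191 rad/s².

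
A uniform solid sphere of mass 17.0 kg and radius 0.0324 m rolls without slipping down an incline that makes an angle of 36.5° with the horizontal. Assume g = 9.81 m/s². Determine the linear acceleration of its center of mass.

a ≈ 4.17 m/s²

Translation along the incline: Mg sinθ − f = Ma.
Rotation about the center: fR = Iα with I = (2/5)MR². No-slip gives a = αR, so f = (I/R²)a = (2/5)M a.
Substituting: Mg sinθ = (1 + 0.4000)Ma, so a = g sinθ/(1 + 0.4000) = (9.81) sin 36.5° / 1.400 = 4.168 m/s².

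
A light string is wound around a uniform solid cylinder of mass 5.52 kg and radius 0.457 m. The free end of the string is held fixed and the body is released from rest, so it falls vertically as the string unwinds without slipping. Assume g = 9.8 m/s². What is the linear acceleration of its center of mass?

Translation: Mg − T = Ma. Rotation about the center: TR = Iα with I = ½MR².
With a = αR: T = (I/R²)a = (1/2)M a, so Mg = (1 + 0.5000)Ma.
a = g/(1 + 0.5000) = 9.8/1.500 = 6.533 m/s².

a ≈ 6.53 m/s²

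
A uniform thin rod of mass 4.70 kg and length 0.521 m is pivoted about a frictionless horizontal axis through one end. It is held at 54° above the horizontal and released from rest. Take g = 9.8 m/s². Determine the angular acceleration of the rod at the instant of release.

About the pivot, I = (1/3)ML² = (1/3)(4.70)(0.521)² = 0.4253 kg·m².
The weight acts at the center, a distance L/2 = 0.2605 m from the pivot; τ = Mg(L/2) cos 54° = 7.053 N·m.
α = τ/I = 7.053/0.4253 = 16.58 rad/s².
(Equivalently α = (3g/(2L)) cos 54° = 16.58 rad/s².)

α ≈ 16.6 rad/s²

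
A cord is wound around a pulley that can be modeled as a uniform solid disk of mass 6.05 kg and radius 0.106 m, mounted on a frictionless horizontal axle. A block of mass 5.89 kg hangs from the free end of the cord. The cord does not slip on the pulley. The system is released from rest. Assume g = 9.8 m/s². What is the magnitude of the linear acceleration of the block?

I = ½MR² = (1/2)(6.05)(0.106)² = 0.03399 kg·m².
Block: mg − T = ma. Pulley: TR = Iα. No-slip: a = αR, so T = (I/R²)a = 3.025·a.
Then mg = (m + 3.025)a, so a = (5.89)(9.8)/(5.89 + 3.025) = 6.475 m/s².

a ≈ 6.47 m/s²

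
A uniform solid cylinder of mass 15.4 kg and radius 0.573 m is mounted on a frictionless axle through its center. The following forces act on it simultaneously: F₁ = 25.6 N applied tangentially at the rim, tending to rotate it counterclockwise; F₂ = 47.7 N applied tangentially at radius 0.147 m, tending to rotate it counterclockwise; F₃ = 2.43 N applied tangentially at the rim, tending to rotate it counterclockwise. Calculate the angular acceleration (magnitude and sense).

α ≈ 9.13 rad/s², counterclockwise

I = ½MR² = (1/2)(15.4)(0.573)² = 2.528 kg·m².
Taking counterclockwise as positive: τ₁ = +(25.6)(0.573) = +14.67 N·m; τ₂ = +(47.7)(0.147) = +7.012 N·m; τ₃ = +(2.43)(0.573) = +1.392 N·m.
Net torque τ = 23.07 N·m.
α = τ/I = 23.07/2.528 = 9.127 rad/s².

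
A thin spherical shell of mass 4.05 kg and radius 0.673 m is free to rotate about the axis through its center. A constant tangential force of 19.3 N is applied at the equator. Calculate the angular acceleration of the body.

I = (2/3)MR² = (2/3)(4.05)(0.673)² = 1.223 kg·m².
τ = F R = (19.3)(0.673) = 12.99 N·m.
From τ = Iα: α = 12.99/1.223 = 10.62 rad/s².

α ≈ 10.6 rad/s²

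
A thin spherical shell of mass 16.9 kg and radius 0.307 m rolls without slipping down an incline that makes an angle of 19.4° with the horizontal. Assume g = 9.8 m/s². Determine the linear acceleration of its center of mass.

Translation along the incline: Mg sinθ − f = Ma.
Rotation about the center: fR = Iα with I = (2/3)MR². No-slip gives a = αR, so f = (I/R²)a = (2/3)M a.
Substituting: Mg sinθ = (1 + 0.6667)Ma, so a = g sinθ/(1 + 0.6667) = (9.8) sin 19.4° / 1.667 = 1.953 m/s².

a ≈ 1.95 m/s²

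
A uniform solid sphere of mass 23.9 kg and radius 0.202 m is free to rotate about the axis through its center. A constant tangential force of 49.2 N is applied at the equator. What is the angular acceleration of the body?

α ≈ 25.5 rad/s²

I = (2/5)MR² = (2/5)(23.9)(0.202)² = 0.3901 kg·m².
τ = F R = (49.2)(0.202) = 9.938 N·m.
From τ = Iα: α = 9.938/0.3901 = 25.48 rad/s².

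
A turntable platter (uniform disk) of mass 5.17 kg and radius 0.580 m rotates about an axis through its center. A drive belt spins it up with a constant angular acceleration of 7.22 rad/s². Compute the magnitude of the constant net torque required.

τ ≈ 6.28 N·m

I = ½MR² = (1/2)(5.17)(0.580)² = 0.8696 kg·m².
τ = Iα = (0.8696)(7.220) = 6.278 N·m.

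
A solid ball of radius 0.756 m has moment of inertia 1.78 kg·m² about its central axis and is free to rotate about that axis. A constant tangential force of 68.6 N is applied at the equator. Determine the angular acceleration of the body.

τ = F R = (68.6)(0.756) = 51.86 N·m.
Newton's second law for rotation, τ = Iα, gives α = τ/I = 51.86/1.780 = 29.14 rad/s².

α ≈ 29.1 rad/s²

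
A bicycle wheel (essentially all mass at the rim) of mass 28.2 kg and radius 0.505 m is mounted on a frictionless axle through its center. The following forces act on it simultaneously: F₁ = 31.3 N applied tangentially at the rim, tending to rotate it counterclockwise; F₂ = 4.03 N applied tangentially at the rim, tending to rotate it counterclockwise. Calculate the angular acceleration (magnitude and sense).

α ≈ 2.48 rad/s², counterclockwise

I = MR² = (28.2)(0.505)² = 7.192 kg·m².
Taking counterclockwise as positive: τ₁ = +(31.3)(0.505) = +15.81 N·m; τ₂ = +(4.03)(0.505) = +2.035 N·m.
Net torque τ = 17.84 N·m.
α = τ/I = 17.84/7.192 = 2.481 rad/s².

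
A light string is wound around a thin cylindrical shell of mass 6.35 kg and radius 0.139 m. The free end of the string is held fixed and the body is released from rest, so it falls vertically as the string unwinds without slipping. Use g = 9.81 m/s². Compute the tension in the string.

T ≈ 31.1 N

Translation: Mg − T = Ma. Rotation about the center: TR = Iα with I = MR².
With a = αR: T = (I/R²)a = M a, so Mg = (1 + 1.000)Ma.
a = g/(1 + 1.000) = 9.81/2.000 = 4.905 m/s².
T = 1.000·M·a = (1.000)(6.35)(4.905) = 31.15 N.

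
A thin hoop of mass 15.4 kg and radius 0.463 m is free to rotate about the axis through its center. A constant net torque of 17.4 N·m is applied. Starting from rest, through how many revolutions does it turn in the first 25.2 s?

I = MR² = (15.4)(0.463)² = 3.301 kg·m².
α = τ/I = 17.4/3.301 = 5.271 rad/s².
θ = ½αt² = ½(5.271)(25.2)² = 1674 rad.
Revolutions = θ/(2π) = 266.4.

≈ 266 revolutions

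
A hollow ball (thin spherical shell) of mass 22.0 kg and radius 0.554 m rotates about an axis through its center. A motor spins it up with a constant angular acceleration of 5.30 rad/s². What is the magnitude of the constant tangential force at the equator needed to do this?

I = (2/3)MR² = (2/3)(22.0)(0.554)² = 4.501 kg·m².
The required torque is τ = Iα = (4.501)(5.300) = 23.86 N·m.
A tangential force at the equator gives τ = FR, so F = τ/R = 23.86/0.554 = 43.06 N.

F ≈ 43.1 N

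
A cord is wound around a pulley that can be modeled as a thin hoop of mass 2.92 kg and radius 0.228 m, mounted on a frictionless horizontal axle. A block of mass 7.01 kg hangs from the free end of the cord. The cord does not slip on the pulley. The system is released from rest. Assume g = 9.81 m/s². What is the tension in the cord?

I = MR² = (2.92)(0.228)² = 0.1518 kg·m².
Block: mg − T = ma. Pulley: TR = Iα. No-slip: a = αR, so T = (I/R²)a = 2.920·a.
Then mg = (m + 2.920)a, so a = (7.01)(9.81)/(7.01 + 2.920) = 6.925 m/s².
T = 2.920·a = 20.22 N.

T ≈ 20.2 N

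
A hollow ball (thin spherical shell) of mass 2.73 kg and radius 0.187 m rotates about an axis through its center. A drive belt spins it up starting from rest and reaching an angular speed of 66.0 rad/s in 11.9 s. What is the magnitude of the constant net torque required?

τ ≈ 0.353 N·m

I = (2/3)MR² = (2/3)(2.73)(0.187)² = 0.06364 kg·m².
α = Δω/Δt = (66.0 − 0)/11.9 = 5.546 rad/s².
τ = Iα = (0.06364)(5.546) = 0.3530 N·m.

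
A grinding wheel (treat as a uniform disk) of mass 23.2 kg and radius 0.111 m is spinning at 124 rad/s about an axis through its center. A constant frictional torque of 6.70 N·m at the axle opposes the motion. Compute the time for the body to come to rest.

I = ½MR² = (1/2)(23.2)(0.111)² = 0.1429 kg·m².
The net torque has magnitude 6.70 N·m, opposing ω.
|α| = τ/I = 6.700/0.1429 = 46.88 rad/s² (deceleration).
0 = ω₀ − |α|t ⇒ t = ω₀/|α| = 124/46.88 = 2.645 s.

t ≈ 2.65 s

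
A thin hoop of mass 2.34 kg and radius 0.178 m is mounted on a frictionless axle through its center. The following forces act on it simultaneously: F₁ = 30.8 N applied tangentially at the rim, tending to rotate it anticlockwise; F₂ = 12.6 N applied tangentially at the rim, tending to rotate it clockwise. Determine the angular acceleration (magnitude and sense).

I = MR² = (2.34)(0.178)² = 0.07414 kg·m².
Taking anticlockwise as positive: τ₁ = +(30.8)(0.178) = +5.482 N·m; τ₂ = −(12.6)(0.178) = −2.243 N·m.
Net torque τ = 3.240 N·m.
α = τ/I = 3.240/0.07414 = 43.70 rad/s².

α ≈ 43.7 rad/s², anticlockwise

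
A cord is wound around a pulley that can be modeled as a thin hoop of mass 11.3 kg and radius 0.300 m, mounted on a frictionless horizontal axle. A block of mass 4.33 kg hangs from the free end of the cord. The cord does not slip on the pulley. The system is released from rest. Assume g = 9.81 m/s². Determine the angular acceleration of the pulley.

I = MR² = (11.3)(0.300)² = 1.017 kg·m².
Block: mg − T = ma. Pulley: TR = Iα. No-slip: a = αR, so T = (I/R²)a = 11.30·a.
Then mg = (m + 11.30)a, so a = (4.33)(9.81)/(4.33 + 11.30) = 2.718 m/s².
α = a/R = 2.718/0.300 = 9.059 rad/s².

α ≈ 9.06 rad/s²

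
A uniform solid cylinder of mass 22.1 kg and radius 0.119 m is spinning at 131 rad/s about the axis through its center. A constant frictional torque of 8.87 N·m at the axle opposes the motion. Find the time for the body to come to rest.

I = ½MR² = (1/2)(22.1)(0.119)² = 0.1565 kg·m².
The net torque has magnitude 8.87 N·m, opposing ω.
|α| = τ/I = 8.870/0.1565 = 56.68 rad/s² (deceleration).
0 = ω₀ − |α|t ⇒ t = ω₀/|α| = 131/56.68 = 2.311 s.

t ≈ 2.31 s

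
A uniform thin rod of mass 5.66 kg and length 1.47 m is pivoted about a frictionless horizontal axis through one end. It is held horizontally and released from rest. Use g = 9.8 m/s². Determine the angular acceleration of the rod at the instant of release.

About the pivot, I = (1/3)ML² = (1/3)(5.66)(1.47)² = 4.077 kg·m².
The weight acts at the center, a distance L/2 = 0.7350 m from the pivot; τ = Mg(L/2) = 40.77 N·m.
α = τ/I = 40.77/4.077 = 10.00 rad/s².
(Equivalently α = (3g/(2L)) = 10.00 rad/s².)

α ≈ 10.0 rad/s²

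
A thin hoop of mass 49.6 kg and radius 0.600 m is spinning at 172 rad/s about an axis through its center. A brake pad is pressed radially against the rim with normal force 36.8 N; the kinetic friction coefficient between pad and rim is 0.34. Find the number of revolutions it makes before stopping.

I = MR² = (49.6)(0.600)² = 17.86 kg·m².
Friction force f = μN = (0.34)(36.8) = 12.51 N at the rim; torque magnitude τ = fR = 7.507 N·m, opposing ω.
|α| = τ/I = 7.507/17.86 = 0.4204 rad/s² (deceleration).
ω² = ω₀² − 2|α|θ with ω = 0 ⇒ θ = ω₀²/(2|α|) = 35180 rad = 5600 rev.

≈ 5600 revolutions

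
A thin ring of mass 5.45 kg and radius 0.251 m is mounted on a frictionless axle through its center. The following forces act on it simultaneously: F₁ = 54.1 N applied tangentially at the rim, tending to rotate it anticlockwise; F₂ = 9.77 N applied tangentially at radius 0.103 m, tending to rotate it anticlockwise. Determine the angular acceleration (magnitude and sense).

α ≈ 42.5 rad/s², anticlockwise

I = MR² = (5.45)(0.251)² = 0.3434 kg·m².
Taking anticlockwise as positive: τ₁ = +(54.1)(0.251) = +13.58 N·m; τ₂ = +(9.77)(0.103) = +1.006 N·m.
Net torque τ = 14.59 N·m.
α = τ/I = 14.59/0.3434 = 42.48 rad/s².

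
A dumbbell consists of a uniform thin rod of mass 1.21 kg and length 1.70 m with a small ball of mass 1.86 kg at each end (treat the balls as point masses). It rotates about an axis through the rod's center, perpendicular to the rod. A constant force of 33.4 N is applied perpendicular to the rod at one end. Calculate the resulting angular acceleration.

α ≈ 9.53 rad/s²

I_rod = (1/12)ML² = (1/12)(1.21)(1.70)² = 0.2914 kg·m².
I_balls = 2·m·(L/2)² = 2(1.86)(0.8500)² = 2.688 kg·m².
Total I = 2.979 kg·m².
τ = F·(L/2) = (33.4)(0.850) = 28.39 N·m.
α = τ/I = 28.39/2.979 = 9.530 rad/s².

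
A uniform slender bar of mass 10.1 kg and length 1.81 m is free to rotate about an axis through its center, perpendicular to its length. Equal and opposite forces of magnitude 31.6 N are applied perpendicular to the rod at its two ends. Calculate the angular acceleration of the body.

I = (1/12)ML² = (1/12)(10.1)(1.81)² = 2.757 kg·m².
The couple gives τ = F·(L/2) + F·(L/2) = F L = (31.6)(1.81) = 57.20 N·m.
Newton's second law for rotation, τ = Iα, gives α = τ/I = 57.20/2.757 = 20.74 rad/s².

α ≈ 20.7 rad/s²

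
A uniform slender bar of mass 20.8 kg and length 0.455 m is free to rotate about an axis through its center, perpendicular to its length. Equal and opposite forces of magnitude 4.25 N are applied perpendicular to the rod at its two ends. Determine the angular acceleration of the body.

α ≈ 5.39 rad/s²

I = (1/12)ML² = (1/12)(20.8)(0.455)² = 0.3588 kg·m².
The couple gives τ = F·(L/2) + F·(L/2) = F L = (4.25)(0.455) = 1.934 N·m.
From τ = Iα: α = 1.934/0.3588 = 5.389 rad/s².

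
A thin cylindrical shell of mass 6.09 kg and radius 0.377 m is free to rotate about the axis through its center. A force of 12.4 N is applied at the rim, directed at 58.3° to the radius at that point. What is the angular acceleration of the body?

I = MR² = (6.09)(0.377)² = 0.8656 kg·m².
Only the tangential component produces torque: τ = F R sinθ = (12.4)(0.377) sin 58.3° = 3.977 N·m.
Newton's second law for rotation, τ = Iα, gives α = τ/I = 3.977/0.8656 = 4.595 rad/s².

α ≈ 4.60 rad/s²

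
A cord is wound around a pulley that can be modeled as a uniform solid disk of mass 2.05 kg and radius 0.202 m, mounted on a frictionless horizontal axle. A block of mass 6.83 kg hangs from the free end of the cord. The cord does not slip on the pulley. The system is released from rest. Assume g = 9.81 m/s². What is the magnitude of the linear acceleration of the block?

I = ½MR² = (1/2)(2.05)(0.202)² = 0.04182 kg·m².
Block: mg − T = ma. Pulley: TR = Iα. No-slip: a = αR, so T = (I/R²)a = 1.025·a.
Then mg = (m + 1.025)a, so a = (6.83)(9.81)/(6.83 + 1.025) = 8.530 m/s².

a ≈ 8.53 m/s²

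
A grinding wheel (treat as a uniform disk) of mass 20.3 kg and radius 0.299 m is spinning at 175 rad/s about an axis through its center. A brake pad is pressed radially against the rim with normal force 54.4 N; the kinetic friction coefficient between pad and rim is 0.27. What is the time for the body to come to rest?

I = ½MR² = (1/2)(20.3)(0.299)² = 0.9074 kg·m².
Friction force f = μN = (0.27)(54.4) = 14.69 N at the rim; torque magnitude τ = fR = 4.392 N·m, opposing ω.
|α| = τ/I = 4.392/0.9074 = 4.840 rad/s² (deceleration).
0 = ω₀ − |α|t ⇒ t = ω₀/|α| = 175/4.840 = 36.16 s.

t ≈ 36.2 s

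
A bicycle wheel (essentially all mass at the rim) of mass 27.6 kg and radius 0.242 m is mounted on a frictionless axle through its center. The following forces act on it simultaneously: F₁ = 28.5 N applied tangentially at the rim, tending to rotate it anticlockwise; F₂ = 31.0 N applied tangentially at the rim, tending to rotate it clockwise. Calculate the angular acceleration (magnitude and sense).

I = MR² = (27.6)(0.242)² = 1.616 kg·m².
Taking anticlockwise as positive: τ₁ = +(28.5)(0.242) = +6.897 N·m; τ₂ = −(31.0)(0.242) = −7.502 N·m.
Net torque τ = -0.6050 N·m.
α = τ/I = -0.6050/1.616 = -0.3743 rad/s².

α ≈ 0.374 rad/s², clockwise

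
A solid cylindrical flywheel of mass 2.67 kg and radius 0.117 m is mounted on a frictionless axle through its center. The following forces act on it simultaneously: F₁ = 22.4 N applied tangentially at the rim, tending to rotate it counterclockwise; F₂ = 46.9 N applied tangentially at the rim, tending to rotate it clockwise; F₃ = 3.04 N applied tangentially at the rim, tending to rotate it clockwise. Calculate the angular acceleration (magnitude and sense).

α ≈ 176 rad/s², clockwise

I = ½MR² = (1/2)(2.67)(0.117)² = 0.01827 kg·m².
Taking counterclockwise as positive: τ₁ = +(22.4)(0.117) = +2.621 N·m; τ₂ = −(46.9)(0.117) = −5.487 N·m; τ₃ = −(3.04)(0.117) = −0.3557 N·m.
Net torque τ = -3.222 N·m.
α = τ/I = -3.222/0.01827 = -176.3 rad/s².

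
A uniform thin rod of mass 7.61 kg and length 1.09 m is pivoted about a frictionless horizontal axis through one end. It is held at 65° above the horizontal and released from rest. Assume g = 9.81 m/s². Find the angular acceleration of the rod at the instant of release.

α ≈ 5.71 rad/s²

About the pivot, I = (1/3)ML² = (1/3)(7.61)(1.09)² = 3.014 kg·m².
The weight acts at the center, a distance L/2 = 0.5450 m from the pivot; τ = Mg(L/2) cos 65° = 17.19 N·m.
α = τ/I = 17.19/3.014 = 5.705 rad/s².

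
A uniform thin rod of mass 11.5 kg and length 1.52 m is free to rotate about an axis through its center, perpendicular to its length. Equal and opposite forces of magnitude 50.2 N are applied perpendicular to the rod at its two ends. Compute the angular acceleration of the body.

I = (1/12)ML² = (1/12)(11.5)(1.52)² = 2.214 kg·m².
The couple gives τ = F·(L/2) + F·(L/2) = F L = (50.2)(1.52) = 76.30 N·m.
From τ = Iα: α = 76.30/2.214 = 34.46 rad/s².

α ≈ 34.5 rad/s²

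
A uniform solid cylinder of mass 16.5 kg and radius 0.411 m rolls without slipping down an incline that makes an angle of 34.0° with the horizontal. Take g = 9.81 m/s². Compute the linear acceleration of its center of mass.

a ≈ 3.66 m/s²

Translation along the incline: Mg sinθ − f = Ma.
Rotation about the center: fR = Iα with I = ½MR². No-slip gives a = αR, so f = (I/R²)a = (1/2)M a.
Substituting: Mg sinθ = (1 + 0.5000)Ma, so a = g sinθ/(1 + 0.5000) = (9.81) sin 34.0° / 1.500 = 3.657 m/s².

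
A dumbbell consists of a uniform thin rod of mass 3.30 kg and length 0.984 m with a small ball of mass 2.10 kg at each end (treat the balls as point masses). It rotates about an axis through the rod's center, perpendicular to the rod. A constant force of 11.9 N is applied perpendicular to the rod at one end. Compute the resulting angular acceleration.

α ≈ 4.56 rad/s²

I_rod = (1/12)ML² = (1/12)(3.30)(0.984)² = 0.2663 kg·m².
I_balls = 2·m·(L/2)² = 2(2.10)(0.4920)² = 1.017 kg·m².
Total I = 1.283 kg·m².
τ = F·(L/2) = (11.9)(0.492) = 5.855 N·m.
α = τ/I = 5.855/1.283 = 4.564 rad/s².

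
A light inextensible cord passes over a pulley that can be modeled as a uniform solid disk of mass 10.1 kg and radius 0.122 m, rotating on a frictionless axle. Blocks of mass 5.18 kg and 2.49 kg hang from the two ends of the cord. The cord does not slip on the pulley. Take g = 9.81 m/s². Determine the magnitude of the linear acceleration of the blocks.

a ≈ 2.07 m/s²

I = ½MR² = (1/2)(10.1)(0.122)² = 0.07516 kg·m².
Heavier block: m₁g − T₁ = m₁a. Lighter block: T₂ − m₂g = m₂a.
Pulley: (T₁ − T₂)R = Iα = I(a/R), so T₁ − T₂ = (I/R²)a = (1/2)M_p a = 5.050·a.
Adding the three: (m₁ − m₂)g = (m₁ + m₂ + 5.050)a, so a = (5.18 − 2.49)(9.81)/(5.18 + 2.49 + 5.050) = 2.075 m/s².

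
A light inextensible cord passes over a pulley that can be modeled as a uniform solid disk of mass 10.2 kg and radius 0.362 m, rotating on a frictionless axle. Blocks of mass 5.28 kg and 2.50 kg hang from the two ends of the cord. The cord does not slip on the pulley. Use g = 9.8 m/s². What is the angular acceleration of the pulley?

α ≈ 5.84 rad/s²

I = ½MR² = (1/2)(10.2)(0.362)² = 0.6683 kg·m².
Heavier block: m₁g − T₁ = m₁a. Lighter block: T₂ − m₂g = m₂a.
Pulley: (T₁ − T₂)R = Iα = I(a/R), so T₁ − T₂ = (I/R²)a = (1/2)M_p a = 5.100·a.
Adding the three: (m₁ − m₂)g = (m₁ + m₂ + 5.100)a, so a = (5.28 − 2.50)(9.8)/(5.28 + 2.50 + 5.100) = 2.115 m/s².
α = a/R = 2.115/0.362 = 5.843 rad/s².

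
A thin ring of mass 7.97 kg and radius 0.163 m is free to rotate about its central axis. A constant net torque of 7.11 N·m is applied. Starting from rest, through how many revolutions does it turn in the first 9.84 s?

≈ 259 revolutions

I = MR² = (7.97)(0.163)² = 0.2118 kg·m².
α = τ/I = 7.11/0.2118 = 33.58 rad/s².
θ = ½αt² = ½(33.58)(9.84)² = 1626 rad.
Revolutions = θ/(2π) = 258.7.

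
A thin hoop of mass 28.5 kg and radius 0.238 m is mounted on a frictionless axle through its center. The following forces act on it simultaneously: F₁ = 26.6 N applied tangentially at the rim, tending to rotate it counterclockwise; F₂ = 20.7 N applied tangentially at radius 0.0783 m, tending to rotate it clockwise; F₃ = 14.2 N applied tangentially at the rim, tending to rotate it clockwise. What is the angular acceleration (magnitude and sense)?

α ≈ 0.824 rad/s², counterclockwise

I = MR² = (28.5)(0.238)² = 1.614 kg·m².
Taking counterclockwise as positive: τ₁ = +(26.6)(0.238) = +6.331 N·m; τ₂ = −(20.7)(0.0783) = −1.621 N·m; τ₃ = −(14.2)(0.238) = −3.380 N·m.
Net torque τ = 1.330 N·m.
α = τ/I = 1.330/1.614 = 0.8241 rad/s².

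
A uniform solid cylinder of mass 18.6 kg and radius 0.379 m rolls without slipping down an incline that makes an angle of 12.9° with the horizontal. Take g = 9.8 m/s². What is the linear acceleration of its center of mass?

a ≈ 1.46 m/s²

Translation along the incline: Mg sinθ − f = Ma.
Rotation about the center: fR = Iα with I = ½MR². No-slip gives a = αR, so f = (I/R²)a = (1/2)M a.
Substituting: Mg sinθ = (1 + 0.5000)Ma, so a = g sinθ/(1 + 0.5000) = (9.8) sin 12.9° / 1.500 = 1.459 m/s².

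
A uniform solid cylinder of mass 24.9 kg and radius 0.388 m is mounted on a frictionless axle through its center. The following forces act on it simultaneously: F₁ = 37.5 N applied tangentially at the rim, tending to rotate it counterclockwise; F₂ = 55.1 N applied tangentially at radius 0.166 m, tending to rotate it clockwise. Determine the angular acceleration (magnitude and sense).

I = ½MR² = (1/2)(24.9)(0.388)² = 1.874 kg·m².
Taking counterclockwise as positive: τ₁ = +(37.5)(0.388) = +14.55 N·m; τ₂ = −(55.1)(0.166) = −9.147 N·m.
Net torque τ = 5.403 N·m.
α = τ/I = 5.403/1.874 = 2.883 rad/s².

α ≈ 2.88 rad/s², counterclockwise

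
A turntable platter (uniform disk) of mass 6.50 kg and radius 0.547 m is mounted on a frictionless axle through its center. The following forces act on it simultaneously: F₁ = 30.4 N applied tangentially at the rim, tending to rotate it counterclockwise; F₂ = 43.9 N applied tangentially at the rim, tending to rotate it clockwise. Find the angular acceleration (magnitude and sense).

α ≈ 7.59 rad/s², clockwise

I = ½MR² = (1/2)(6.50)(0.547)² = 0.9724 kg·m².
Taking counterclockwise as positive: τ₁ = +(30.4)(0.547) = +16.63 N·m; τ₂ = −(43.9)(0.547) = −24.01 N·m.
Net torque τ = -7.384 N·m.
α = τ/I = -7.384/0.9724 = -7.594 rad/s².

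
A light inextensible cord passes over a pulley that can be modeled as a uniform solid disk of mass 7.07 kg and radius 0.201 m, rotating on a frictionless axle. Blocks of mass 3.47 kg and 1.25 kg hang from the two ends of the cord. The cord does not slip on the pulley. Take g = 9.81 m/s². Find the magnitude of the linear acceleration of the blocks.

a ≈ 2.64 m/s²

I = ½MR² = (1/2)(7.07)(0.201)² = 0.1428 kg·m².
Heavier block: m₁g − T₁ = m₁a. Lighter block: T₂ − m₂g = m₂a.
Pulley: (T₁ − T₂)R = Iα = I(a/R), so T₁ − T₂ = (I/R²)a = (1/2)M_p a = 3.535·a.
Adding the three: (m₁ − m₂)g = (m₁ + m₂ + 3.535)a, so a = (3.47 − 1.25)(9.81)/(3.47 + 1.25 + 3.535) = 2.638 m/s².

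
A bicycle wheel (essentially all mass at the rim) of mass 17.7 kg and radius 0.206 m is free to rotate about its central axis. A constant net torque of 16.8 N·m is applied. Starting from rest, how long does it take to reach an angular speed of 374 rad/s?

I = MR² = (17.7)(0.206)² = 0.7511 kg·m².
α = τ/I = 16.8/0.7511 = 22.37 rad/s².
ω = αt ⇒ t = ω/α = 374/22.37 = 16.72 s.

t ≈ 16.7 s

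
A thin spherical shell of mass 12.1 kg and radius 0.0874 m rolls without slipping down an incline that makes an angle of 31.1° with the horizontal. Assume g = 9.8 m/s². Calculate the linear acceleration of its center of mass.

Translation along the incline: Mg sinθ − f = Ma.
Rotation about the center: fR = Iα with I = (2/3)MR². No-slip gives a = αR, so f = (I/R²)a = (2/3)M a.
Substituting: Mg sinθ = (1 + 0.6667)Ma, so a = g sinθ/(1 + 0.6667) = (9.8) sin 31.1° / 1.667 = 3.037 m/s².

a ≈ 3.04 m/s²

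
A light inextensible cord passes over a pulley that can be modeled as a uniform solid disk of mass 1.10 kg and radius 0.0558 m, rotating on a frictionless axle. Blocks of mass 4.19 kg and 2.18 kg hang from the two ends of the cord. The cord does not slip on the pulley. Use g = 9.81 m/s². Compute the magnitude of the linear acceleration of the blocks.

a ≈ 2.85 m/s²

I = ½MR² = (1/2)(1.10)(0.0558)² = 0.001713 kg·m².
Heavier block: m₁g − T₁ = m₁a. Lighter block: T₂ − m₂g = m₂a.
Pulley: (T₁ − T₂)R = Iα = I(a/R), so T₁ − T₂ = (I/R²)a = (1/2)M_p a = 0.5500·a.
Adding the three: (m₁ − m₂)g = (m₁ + m₂ + 0.5500)a, so a = (4.19 − 2.18)(9.81)/(4.19 + 2.18 + 0.5500) = 2.849 m/s².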